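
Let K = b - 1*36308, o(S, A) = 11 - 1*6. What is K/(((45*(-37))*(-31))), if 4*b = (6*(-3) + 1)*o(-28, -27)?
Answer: -48439/68820 ≈ -0.70385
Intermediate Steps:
o(S, A) = 5 (o(S, A) = 11 - 6 = 5)
b = -85/4 (b = ((6*(-3) + 1)*5)/4 = ((-18 + 1)*5)/4 = (-17*5)/4 = (¼)*(-85) = -85/4 ≈ -21.250)
K = -145317/4 (K = -85/4 - 1*36308 = -85/4 - 36308 = -145317/4 ≈ -36329.)
K/(((45*(-37))*(-31))) = -145317/(4*((45*(-37))*(-31))) = -145317/(4*((-1665*(-31)))) = -145317/4/51615 = -145317/4*1/51615 = -48439/68820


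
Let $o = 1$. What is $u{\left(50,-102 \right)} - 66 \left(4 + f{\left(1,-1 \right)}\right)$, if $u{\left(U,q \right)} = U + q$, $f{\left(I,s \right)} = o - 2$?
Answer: $-250$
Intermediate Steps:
$f{\left(I,s \right)} = -1$ ($f{\left(I,s \right)} = 1 - 2 = -1$)
$u{\left(50,-102 \right)} - 66 \left(4 + f{\left(1,-1 \right)}\right) = \left(50 - 102\right) - 66 \left(4 - 1\right) = -52 - 198 = -250$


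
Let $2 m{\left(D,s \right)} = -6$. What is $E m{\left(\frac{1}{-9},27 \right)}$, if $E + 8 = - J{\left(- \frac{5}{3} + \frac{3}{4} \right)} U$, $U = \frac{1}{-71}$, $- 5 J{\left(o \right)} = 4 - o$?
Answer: $\frac{34139}{1420} \approx 24.042$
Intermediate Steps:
$J{\left(o \right)} = - \frac{4}{5} + \frac{o}{5}$ ($J{\left(o \right)} = - \frac{4 - o}{5} = - \frac{4}{5} + \frac{o}{5}$)
$m{\left(D,s \right)} = -3$ ($m{\left(D,s \right)} = \frac{1}{2} \left(-6\right) = -3$)
$U = - \frac{1}{71} \approx -0.014085$
$E = - \frac{34139}{4260}$ ($E = -8 + - (- \frac{4}{5} + \frac{- \frac{5}{3} + \frac{3}{4}}{5}) \left(- \frac{1}{71}\right) = -8 + - (- \frac{4}{5} + \frac{1}{5} \left(- \frac{11}{12}\right)) \left(- \frac{1}{71}\right) = -8 + - (- \frac{4}{5} - \frac{11}{60}) \left(- \frac{1}{71}\right) = -8 + \left(-1\right) \left(- \frac{59}{60}\right) \left(- \frac{1}{71}\right) = -8 + \frac{59}{60} \left(- \frac{1}{71}\right) = -8 - \frac{59}{4260} = - \frac{34139}{4260} \approx -8.0139$)
$E m{\left(\frac{1}{-9},27 \right)} = \left(- \frac{34139}{4260}\right) \left(-3\right) = \frac{34139}{1420}$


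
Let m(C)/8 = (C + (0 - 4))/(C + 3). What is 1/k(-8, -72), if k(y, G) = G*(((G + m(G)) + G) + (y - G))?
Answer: 23/117888 ≈ 0.00019510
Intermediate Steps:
m(C) = 8*(-4 + C)/(3 + C) (m(C) = 8*((C + (0 - 4))/(C + 3)) = 8*((C - 4)/(3 + C)) = 8*((-4 + C)/(3 + C)) = 8*(-4 + C)/(3 + C))
k(y, G) = G*(G + y + 8*(-4 + G)/(3 + G)) (k(y, G) = G*(((G + 8*(-4 + G)/(3 + G)) + G) + (y - G)) = G*((2*G + 8*(-4 + G)/(3 + G)) + (y - G)) = G*(G + y + 8*(-4 + G)/(3 + G)))
1/k(-8, -72) = 1/(-72*(-32 + 8*(-72) + (3 - 72)*(-72 - 8))/(3 - 72)) = 1/(-72*(-32 - 576 - 69*(-80))/(-69)) = 1/(-72*(-1/69)*(-32 - 576 + 5520)) = 1/(-72*(-1/69)*4912) = 1/(117888/23) = 23/117888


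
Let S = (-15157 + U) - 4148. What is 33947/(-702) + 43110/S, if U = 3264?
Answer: -191602349/3753594 ≈ -51.045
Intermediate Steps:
S = -16041 (S = (-15157 + 3264) - 4148 = -11893 - 4148 = -16041)
33947/(-702) + 43110/S = 33947/(-702) + 43110/(-16041) = 33947*(-1/702) + 43110*(-1/16041) = -33947/702 - 14370/5347 = -191602349/3753594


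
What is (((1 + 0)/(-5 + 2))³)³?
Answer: -1/19683 ≈ -5.0805e-5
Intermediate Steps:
(((1 + 0)/(-5 + 2))³)³ = ((1/(-3))³)³ = ((1*(-⅓))³)³ = ((-⅓)³)³ = (-1/27)³ = -1/19683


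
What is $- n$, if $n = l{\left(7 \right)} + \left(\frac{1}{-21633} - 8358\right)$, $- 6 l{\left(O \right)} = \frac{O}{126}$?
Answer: $\frac{6509117351}{778788} \approx 8358.0$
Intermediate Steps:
$l{\left(O \right)} = - \frac{O}{756}$ ($l{\left(O \right)} = - \frac{O \frac{1}{126}}{6} = - \frac{\frac{1}{126} O}{6} = - \frac{O}{756}$)
$n = - \frac{6509117351}{778788}$ ($n = \left(- \frac{1}{756}\right) 7 + \left(\frac{1}{-21633} - 8358\right) = - \frac{1}{108} - \frac{180808615}{21633} = - \frac{6509117351}{778788} \approx -8358.0$)
$- n = \left(-1\right) \left(- \frac{6509117351}{778788}\right) = \frac{6509117351}{778788}$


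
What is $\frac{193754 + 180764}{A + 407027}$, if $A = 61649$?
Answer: $\frac{187259}{234338} \approx 0.7991$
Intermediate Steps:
$\frac{193754 + 180764}{A + 407027} = \frac{193754 + 180764}{61649 + 407027} = \frac{374518}{468676} = 374518 \cdot \frac{1}{468676} = \frac{187259}{234338}$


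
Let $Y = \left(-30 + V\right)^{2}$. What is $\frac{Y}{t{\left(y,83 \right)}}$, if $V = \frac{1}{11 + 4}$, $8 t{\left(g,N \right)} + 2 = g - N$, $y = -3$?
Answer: $- \frac{201601}{2475} \approx -81.455$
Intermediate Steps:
$t{\left(g,N \right)} = - \frac{1}{4} - \frac{N}{8} + \frac{g}{8}$ ($t{\left(g,N \right)} = - \frac{1}{4} + \frac{g - N}{8} = - \frac{1}{4} - \left(- \frac{g}{8} + \frac{N}{8}\right) = - \frac{1}{4} - \frac{N}{8} + \frac{g}{8}$)
$V = \frac{1}{15} \approx 0.066667$
$Y = \frac{201601}{225}$ ($Y = \left(-30 + \frac{1}{15}\right)^{2} = \left(- \frac{449}{15}\right)^{2} = \frac{201601}{225} \approx 896.0$)
$\frac{Y}{t{\left(y,83 \right)}} = \frac{201601}{225 \left(- \frac{1}{4} - \frac{83}{8} + \frac{1}{8} \left(-3\right)\right)} = \frac{201601}{225 \left(- \frac{1}{4} - \frac{83}{8} - \frac{3}{8}\right)} = \frac{201601}{225 \left(-11\right)} = \frac{201601}{225} \left(- \frac{1}{11}\right) = - \frac{201601}{2475}$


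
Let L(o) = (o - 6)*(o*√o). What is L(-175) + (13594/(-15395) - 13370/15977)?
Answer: -423022488/245965915 + 158375*I*√7 ≈ -1.7198 + 4.1902e+5*I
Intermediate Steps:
L(o) = o^(3/2)*(-6 + o) (L(o) = (-6 + o)*o^(3/2) = o^(3/2)*(-6 + o))
L(-175) + (13594/(-15395) - 13370/15977) = (-175)^(3/2)*(-6 - 175) + (13594/(-15395) - 13370/15977) = -875*I*√7*(-181) + (13594*(-1/15395) - 13370*1/15977) = 158375*I*√7 + (-13594/15395 - 13370/15977) = 158375*I*√7 - 423022488/245965915 = -423022488/245965915 + 158375*I*√7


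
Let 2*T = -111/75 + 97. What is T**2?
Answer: 1425636/625 ≈ 2281.0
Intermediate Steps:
T = 1194/25 (T = (-111/75 + 97)/2 = (-111*1/75 + 97)/2 = (-37/25 + 97)/2 = (1/2)*(2388/25) = 1194/25 ≈ 47.760)
T**2 = (1194/25)**2 = 1425636/625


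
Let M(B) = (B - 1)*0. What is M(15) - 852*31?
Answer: -26412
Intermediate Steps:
M(B) = 0 (M(B) = (-1 + B)*0 = 0)
M(15) - 852*31 = 0 - 852*31 = 0 - 426*62 = 0 - 26412 = -26412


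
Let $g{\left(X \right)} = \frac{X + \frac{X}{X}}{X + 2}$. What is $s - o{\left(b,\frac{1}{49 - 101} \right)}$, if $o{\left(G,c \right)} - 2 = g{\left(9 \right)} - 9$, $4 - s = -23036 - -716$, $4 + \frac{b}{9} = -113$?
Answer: $\frac{245631}{11} \approx 22330.0$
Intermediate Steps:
$b = -1053$ ($b = -36 + 9 \left(-113\right) = -36 - 1017 = -1053$)
$g{\left(X \right)} = \frac{1 + X}{2 + X}$ ($g{\left(X \right)} = \frac{X + 1}{2 + X} = \frac{1 + X}{2 + X}$)
$s = 22324$ ($s = 4 - \left(-23036 - -716\right) = 4 - \left(-23036 + 716\right) = 4 - -22320 = 4 + 22320 = 22324$)
$o{\left(G,c \right)} = - \frac{67}{11}$ ($o{\left(G,c \right)} = 2 - \left(9 - \frac{1 + 9}{2 + 9}\right) = 2 - \left(9 - \frac{1}{11} \cdot 10\right) = 2 + \left(\frac{1}{11} \cdot 10 - 9\right) = 2 + \left(\frac{10}{11} - 9\right) = 2 - \frac{89}{11} = - \frac{67}{11}$)
$s - o{\left(b,\frac{1}{49 - 101} \right)} = 22324 - - \frac{67}{11} = 22324 + \frac{67}{11} = \frac{245631}{11}$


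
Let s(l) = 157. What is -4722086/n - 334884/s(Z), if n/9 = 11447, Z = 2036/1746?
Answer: -35242121834/16174611 ≈ -2178.9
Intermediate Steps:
Z = 1018/873 (Z = 2036*(1/1746) = 1018/873 ≈ 1.1661)
n = 103023 (n = 9*11447 = 103023)
-4722086/n - 334884/s(Z) = -4722086/103023 - 334884/157 = -35242121834/16174611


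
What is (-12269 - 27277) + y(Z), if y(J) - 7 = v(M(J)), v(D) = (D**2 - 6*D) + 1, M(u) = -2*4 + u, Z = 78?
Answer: -35058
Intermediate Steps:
M(u) = -8 + u
v(D) = 1 + D**2 - 6*D
y(J) = 56 + (-8 + J)**2 - 6*J (y(J) = 7 + (1 + (-8 + J)**2 - 6*(-8 + J)) = 7 + (1 + (-8 + J)**2 + (48 - 6*J)) = 7 + (49 + (-8 + J)**2 - 6*J) = 56 + (-8 + J)**2 - 6*J)
(-12269 - 27277) + y(Z) = (-12269 - 27277) + (120 + 78**2 - 22*78) = -39546 + (120 + 6084 - 1716) = -39546 + 4488 = -35058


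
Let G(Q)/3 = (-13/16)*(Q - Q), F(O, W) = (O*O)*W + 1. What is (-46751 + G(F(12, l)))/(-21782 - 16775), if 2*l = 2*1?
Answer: 46751/38557 ≈ 1.2125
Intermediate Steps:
l = 1 (l = (2*1)/2 = (½)*2 = 1)
F(O, W) = 1 + W*O² (F(O, W) = O²*W + 1 = W*O² + 1 = 1 + W*O²)
G(Q) = 0 (G(Q) = 3*((-13/16)*(Q - Q)) = 3*(-13*1/16*0) = 3*(-13/16*0) = 3*0 = 0)
(-46751 + G(F(12, l)))/(-21782 - 16775) = (-46751 + 0)/(-21782 - 16775) = -46751/(-38557) = -46751*(-1/38557) = 46751/38557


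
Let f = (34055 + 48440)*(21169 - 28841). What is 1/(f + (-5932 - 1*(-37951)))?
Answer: -1/632869621 ≈ -1.5801e-9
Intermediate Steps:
f = -632901640 (f = 82495*(-7672) = -632901640)
1/(f + (-5932 - 1*(-37951))) = 1/(-632901640 + (-5932 - 1*(-37951))) = 1/(-632901640 + (-5932 + 37951)) = 1/(-632901640 + 32019) = 1/(-632869621) = -1/632869621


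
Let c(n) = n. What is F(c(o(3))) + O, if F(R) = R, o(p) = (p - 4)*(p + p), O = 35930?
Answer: 35924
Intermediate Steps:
o(p) = 2*p*(-4 + p) (o(p) = (-4 + p)*(2*p) = 2*p*(-4 + p))
F(c(o(3))) + O = 2*3*(-4 + 3) + 35930 = 2*3*(-1) + 35930 = -6 + 35930 = 35924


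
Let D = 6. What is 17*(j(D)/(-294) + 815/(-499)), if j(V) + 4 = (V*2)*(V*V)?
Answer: -3852047/73353 ≈ -52.514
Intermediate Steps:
j(V) = -4 + 2*V³ (j(V) = -4 + (V*2)*(V*V) = -4 + (2*V)*V² = -4 + 2*V³)
17*(j(D)/(-294) + 815/(-499)) = 17*((-4 + 2*6³)/(-294) + 815/(-499)) = 17*((-4 + 2*216)*(-1/294) + 815*(-1/499)) = 17*((-4 + 432)*(-1/294) - 815/499) = 17*(428*(-1/294) - 815/499) = 17*(-214/147 - 815/499) = 17*(-226591/73353) = -3852047/73353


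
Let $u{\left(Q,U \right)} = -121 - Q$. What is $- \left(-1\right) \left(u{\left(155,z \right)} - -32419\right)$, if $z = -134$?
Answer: $32143$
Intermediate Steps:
$- \left(-1\right) \left(u{\left(155,z \right)} - -32419\right) = - \left(-1\right) \left(\left(-121 - 155\right) - -32419\right) = - \left(-1\right) \left(\left(-121 - 155\right) + 32419\right) = - \left(-1\right) \left(-276 + 32419\right) = - \left(-1\right) 32143 = \left(-1\right) \left(-32143\right) = 32143$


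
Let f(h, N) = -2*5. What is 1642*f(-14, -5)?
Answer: -16420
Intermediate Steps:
f(h, N) = -10
1642*f(-14, -5) = 1642*(-10) = -16420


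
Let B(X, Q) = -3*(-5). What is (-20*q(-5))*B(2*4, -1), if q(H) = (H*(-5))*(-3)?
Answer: 22500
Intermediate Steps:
B(X, Q) = 15
q(H) = 15*H (q(H) = -5*H*(-3) = 15*H)
(-20*q(-5))*B(2*4, -1) = -300*(-5)*15 = -20*(-75)*15 = 1500*15 = 22500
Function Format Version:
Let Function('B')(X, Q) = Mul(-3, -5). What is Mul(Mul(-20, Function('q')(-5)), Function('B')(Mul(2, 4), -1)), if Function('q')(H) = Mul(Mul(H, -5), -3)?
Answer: 22500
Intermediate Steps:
Function('B')(X, Q) = 15
Function('q')(H) = Mul(15, H) (Function('q')(H) = Mul(Mul(-5, H), -3) = Mul(15, H))
Mul(Mul(-20, Function('q')(-5)), Function('B')(Mul(2, 4), -1)) = Mul(Mul(-20, Mul(15, -5)), 15) = Mul(Mul(-20, -75), 15) = Mul(1500, 15) = 22500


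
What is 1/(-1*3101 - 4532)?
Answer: -1/7633 ≈ -0.00013101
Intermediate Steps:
1/(-1*3101 - 4532) = 1/(-3101 - 4532) = 1/(-7633) = -1/7633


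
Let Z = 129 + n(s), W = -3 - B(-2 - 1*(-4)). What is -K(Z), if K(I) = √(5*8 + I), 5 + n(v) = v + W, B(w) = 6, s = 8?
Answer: -√163 ≈ -12.767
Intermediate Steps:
W = -9 (W = -3 - 1*6 = -3 - 6 = -9)
n(v) = -14 + v (n(v) = -5 + (v - 9) = -5 + (-9 + v) = -14 + v)
Z = 123 (Z = 129 + (-14 + 8) = 129 - 6 = 123)
K(I) = √(40 + I)
-K(Z) = -√(40 + 123) = -√163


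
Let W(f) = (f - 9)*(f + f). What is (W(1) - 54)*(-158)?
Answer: 11060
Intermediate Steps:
W(f) = 2*f*(-9 + f) (W(f) = (-9 + f)*(2*f) = 2*f*(-9 + f))
(W(1) - 54)*(-158) = (2*1*(-9 + 1) - 54)*(-158) = (2*1*(-8) - 54)*(-158) = (-16 - 54)*(-158) = -70*(-158) = 11060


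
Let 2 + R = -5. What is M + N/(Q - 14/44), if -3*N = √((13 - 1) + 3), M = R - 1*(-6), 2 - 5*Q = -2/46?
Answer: -1 - 2530*√15/687 ≈ -15.263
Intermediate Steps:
R = -7 (R = -2 - 5 = -7)
Q = 47/115 (Q = ⅖ - (-2)/(5*46) = ⅖ - ⅕*(-1/23) = ⅖ + 1/115 = 47/115 ≈ 0.40870)
M = -1 (M = -7 - 1*(-6) = -7 + 6 = -1)
N = -√15/3 (N = -√((13 - 1) + 3)/3 = -√(12 + 3)/3 = -√15/3 ≈ -1.2910)
M + N/(Q - 14/44) = -1 + (-√15/3)/(47/115 - 14/44) = -1 + (-√15/3)/(47/115 - 14*1/44) = -1 + (-√15/3)/(47/115 - 7/22) = -1 + (-√15/3)/(229/2530) = -1 + 2530*(-√15/3)/229 = -1 - 2530*√15/687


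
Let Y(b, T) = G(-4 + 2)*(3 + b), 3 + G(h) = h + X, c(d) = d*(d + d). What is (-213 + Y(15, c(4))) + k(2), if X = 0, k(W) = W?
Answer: -301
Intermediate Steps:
c(d) = 2*d² (c(d) = d*(2*d) = 2*d²)
G(h) = -3 + h (G(h) = -3 + (h + 0) = -3 + h)
Y(b, T) = -15 - 5*b (Y(b, T) = (-3 + (-4 + 2))*(3 + b) = (-3 - 2)*(3 + b) = -5*(3 + b) = -15 - 5*b)
(-213 + Y(15, c(4))) + k(2) = (-213 + (-15 - 5*15)) + 2 = (-213 + (-15 - 75)) + 2 = (-213 - 90) + 2 = -303 + 2 = -301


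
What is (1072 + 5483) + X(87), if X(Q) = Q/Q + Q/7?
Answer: 45979/7 ≈ 6568.4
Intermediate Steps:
X(Q) = 1 + Q/7 (X(Q) = 1 + Q*(⅐) = 1 + Q/7)
(1072 + 5483) + X(87) = (1072 + 5483) + (1 + (⅐)*87) = 6555 + (1 + 87/7) = 6555 + 94/7 = 45979/7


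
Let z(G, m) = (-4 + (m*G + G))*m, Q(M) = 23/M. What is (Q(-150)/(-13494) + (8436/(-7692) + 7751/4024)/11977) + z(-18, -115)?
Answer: -3681830721386042869559/15632773109062200 ≈ -2.3552e+5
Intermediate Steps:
z(G, m) = m*(-4 + G + G*m) (z(G, m) = (-4 + (G*m + G))*m = (-4 + (G + G*m))*m = (-4 + G + G*m)*m = m*(-4 + G + G*m))
(Q(-150)/(-13494) + (8436/(-7692) + 7751/4024)/11977) + z(-18, -115) = ((23/(-150))/(-13494) + (8436/(-7692) + 7751/4024)/11977) - 115*(-4 - 18 - 18*(-115)) = ((23*(-1/150))*(-1/13494) + (8436*(-1/7692) + 7751*(1/4024))*(1/11977)) - 115*(-4 - 18 + 2070) = (-23/150*(-1/13494) + (-703/641 + 7751/4024)*(1/11977)) - 115*2048 = (23/2024100 + (2139519/2579384)*(1/11977)) - 235520 = (23/2024100 + 2139519/30893282168) - 235520 = 1260286474441/15632773109062200 - 235520 = -3681830721386042869559/15632773109062200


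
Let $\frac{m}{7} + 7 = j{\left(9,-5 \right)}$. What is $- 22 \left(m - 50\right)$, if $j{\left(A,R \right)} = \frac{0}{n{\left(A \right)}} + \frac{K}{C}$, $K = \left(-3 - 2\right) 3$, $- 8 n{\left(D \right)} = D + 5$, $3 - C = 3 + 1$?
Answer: $-132$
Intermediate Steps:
$C = -1$ ($C = 3 - \left(3 + 1\right) = 3 - 4 = -1$)
$n{\left(D \right)} = - \frac{5}{8} - \frac{D}{8}$ ($n{\left(D \right)} = - \frac{D + 5}{8} = - \frac{5 + D}{8} = - \frac{5}{8} - \frac{D}{8}$)
$K = -15$ ($K = \left(-5\right) 3 = -15$)
$j{\left(A,R \right)} = 15$ ($j{\left(A,R \right)} = \frac{0}{- \frac{5}{8} - \frac{A}{8}} - \frac{15}{-1} = 0 - -15 = 0 + 15 = 15$)
$m = 56$ ($m = -49 + 7 \cdot 15 = -49 + 105 = 56$)
$- 22 \left(m - 50\right) = - 22 \left(56 - 50\right) = \left(-22\right) 6 = -132$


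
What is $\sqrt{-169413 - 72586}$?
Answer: $i \sqrt{241999} \approx 491.93 i$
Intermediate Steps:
$\sqrt{-169413 - 72586} = \sqrt{-241999} = i \sqrt{241999}$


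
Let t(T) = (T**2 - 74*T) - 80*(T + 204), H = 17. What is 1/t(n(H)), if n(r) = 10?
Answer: -1/17760 ≈ -5.6306e-5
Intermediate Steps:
t(T) = -16320 + T**2 - 154*T (t(T) = (T**2 - 74*T) - 80*(204 + T) = (T**2 - 74*T) + (-16320 - 80*T) = -16320 + T**2 - 154*T)
1/t(n(H)) = 1/(-16320 + 10**2 - 154*10) = 1/(-16320 + 100 - 1540) = 1/(-17760) = -1/17760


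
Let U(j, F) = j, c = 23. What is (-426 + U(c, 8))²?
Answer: 162409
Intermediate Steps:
(-426 + U(c, 8))² = (-426 + 23)² = (-403)² = 162409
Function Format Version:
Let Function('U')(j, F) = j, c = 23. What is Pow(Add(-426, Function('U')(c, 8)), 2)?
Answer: 162409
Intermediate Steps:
Pow(Add(-426, Function('U')(c, 8)), 2) = Pow(Add(-426, 23), 2) = Pow(-403, 2) = 162409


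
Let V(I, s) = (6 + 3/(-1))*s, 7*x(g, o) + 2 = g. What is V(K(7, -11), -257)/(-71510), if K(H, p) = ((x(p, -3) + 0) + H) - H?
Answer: 771/71510 ≈ 0.010782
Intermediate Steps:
x(g, o) = -2/7 + g/7
K(H, p) = -2/7 + p/7 (K(H, p) = (((-2/7 + p/7) + 0) + H) - H = ((-2/7 + p/7) + H) - H = (-2/7 + H + p/7) - H = -2/7 + p/7)
V(I, s) = 3*s (V(I, s) = (6 + 3*(-1))*s = (6 - 3)*s = 3*s)
V(K(7, -11), -257)/(-71510) = (3*(-257))/(-71510) = -771*(-1/71510) = 771/71510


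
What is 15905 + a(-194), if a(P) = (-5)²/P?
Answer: 3085545/194 ≈ 15905.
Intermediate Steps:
a(P) = 25/P
15905 + a(-194) = 15905 + 25/(-194) = 15905 + 25*(-1/194) = 15905 - 25/194 = 3085545/194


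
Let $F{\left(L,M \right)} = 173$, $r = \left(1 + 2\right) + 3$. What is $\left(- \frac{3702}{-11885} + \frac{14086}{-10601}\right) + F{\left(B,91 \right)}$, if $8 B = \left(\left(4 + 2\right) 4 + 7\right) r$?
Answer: $\frac{21668601897}{125992885} \approx 171.98$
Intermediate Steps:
$r = 6$ ($r = 3 + 3 = 6$)
$B = \frac{93}{4}$ ($B = \frac{\left(\left(4 + 2\right) 4 + 7\right) 6}{8} = \frac{\left(6 \cdot 4 + 7\right) 6}{8} = \frac{\left(24 + 7\right) 6}{8} = \frac{31 \cdot 6}{8} = \frac{1}{8} \cdot 186 = \frac{93}{4} \approx 23.25$)
$\left(- \frac{3702}{-11885} + \frac{14086}{-10601}\right) + F{\left(B,91 \right)} = \left(- \frac{3702}{-11885} + \frac{14086}{-10601}\right) + 173 = \left(\left(-3702\right) \left(- \frac{1}{11885}\right) + 14086 \left(- \frac{1}{10601}\right)\right) + 173 = \left(\frac{3702}{11885} - \frac{14086}{10601}\right) + 173 = - \frac{128167208}{125992885} + 173 = \frac{21668601897}{125992885}$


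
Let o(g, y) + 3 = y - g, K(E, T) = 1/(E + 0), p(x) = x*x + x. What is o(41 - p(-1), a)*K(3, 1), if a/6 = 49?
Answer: 250/3 ≈ 83.333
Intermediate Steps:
p(x) = x + x² (p(x) = x² + x = x + x²)
K(E, T) = 1/E
a = 294 (a = 6*49 = 294)
o(g, y) = -3 + y - g (o(g, y) = -3 + (y - g) = -3 + y - g)
o(41 - p(-1), a)*K(3, 1) = (-3 + 294 - (41 - (-1)*(1 - 1)))/3 = (-3 + 294 - (41 - (-1)*0))*(⅓) = (-3 + 294 - (41 - 1*0))*(⅓) = (-3 + 294 - (41 + 0))*(⅓) = (-3 + 294 - 1*41)*(⅓) = (-3 + 294 - 41)*(⅓) = 250*(⅓) = 250/3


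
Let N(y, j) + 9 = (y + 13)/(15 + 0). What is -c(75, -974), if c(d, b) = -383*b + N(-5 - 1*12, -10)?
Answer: -5595491/15 ≈ -3.7303e+5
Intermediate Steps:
N(y, j) = -122/15 + y/15 (N(y, j) = -9 + (y + 13)/(15 + 0) = -9 + (13 + y)/15 = -9 + (13 + y)*(1/15) = -9 + (13/15 + y/15) = -122/15 + y/15)
c(d, b) = -139/15 - 383*b (c(d, b) = -383*b + (-122/15 + (-5 - 1*12)/15) = -383*b + (-122/15 + (-5 - 12)/15) = -383*b + (-122/15 + (1/15)*(-17)) = -383*b + (-122/15 - 17/15) = -383*b - 139/15 = -139/15 - 383*b)
-c(75, -974) = -(-139/15 - 383*(-974)) = -(-139/15 + 373042) = -1*5595491/15 = -5595491/15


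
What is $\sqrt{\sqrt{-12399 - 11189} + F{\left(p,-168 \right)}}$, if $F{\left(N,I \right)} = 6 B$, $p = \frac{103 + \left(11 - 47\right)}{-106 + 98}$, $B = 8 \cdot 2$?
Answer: $\sqrt{96 + 2 i \sqrt{5897}} \approx 11.771 + 6.5238 i$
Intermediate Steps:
$B = 16$
$p = - \frac{67}{8}$ ($p = \frac{103 + \left(11 - 47\right)}{-8} = \left(103 - 36\right) \left(- \frac{1}{8}\right) = 67 \left(- \frac{1}{8}\right) = - \frac{67}{8} \approx -8.375$)
$F{\left(N,I \right)} = 96$ ($F{\left(N,I \right)} = 6 \cdot 16 = 96$)
$\sqrt{\sqrt{-12399 - 11189} + F{\left(p,-168 \right)}} = \sqrt{\sqrt{-12399 - 11189} + 96} = \sqrt{\sqrt{-23588} + 96} = \sqrt{2 i \sqrt{5897} + 96} = \sqrt{96 + 2 i \sqrt{5897}}$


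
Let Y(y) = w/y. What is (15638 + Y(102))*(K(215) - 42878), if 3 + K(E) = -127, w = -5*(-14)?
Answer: -11434006528/17 ≈ -6.7259e+8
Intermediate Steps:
w = 70
K(E) = -130 (K(E) = -3 - 127 = -130)
Y(y) = 70/y
(15638 + Y(102))*(K(215) - 42878) = (15638 + 70/102)*(-130 - 42878) = (15638 + 70*(1/102))*(-43008) = (15638 + 35/51)*(-43008) = (797573/51)*(-43008) = -11434006528/17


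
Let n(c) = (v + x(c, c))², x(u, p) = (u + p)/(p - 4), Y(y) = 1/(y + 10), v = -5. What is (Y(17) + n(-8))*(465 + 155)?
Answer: 225680/27 ≈ 8358.5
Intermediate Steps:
Y(y) = 1/(10 + y)
x(u, p) = (p + u)/(-4 + p)
n(c) = (-5 + 2*c/(-4 + c))² (n(c) = (-5 + (c + c)/(-4 + c))² = (-5 + (2*c)/(-4 + c))² = (-5 + 2*c/(-4 + c))²)
(Y(17) + n(-8))*(465 + 155) = (1/(10 + 17) + (-20 + 3*(-8))²/(-4 - 8)²)*(465 + 155) = (1/27 + (-20 - 24)²/(-12)²)*620 = (1/27 + (-44)²*(1/144))*620 = (1/27 + 1936*(1/144))*620 = (1/27 + 121/9)*620 = (364/27)*620 = 225680/27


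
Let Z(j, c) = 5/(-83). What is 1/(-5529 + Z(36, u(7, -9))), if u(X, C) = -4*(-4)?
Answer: -83/458912 ≈ -0.00018086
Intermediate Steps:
u(X, C) = 16
Z(j, c) = -5/83 (Z(j, c) = 5*(-1/83) = -5/83)
1/(-5529 + Z(36, u(7, -9))) = 1/(-5529 - 5/83) = 1/(-458912/83) = -83/458912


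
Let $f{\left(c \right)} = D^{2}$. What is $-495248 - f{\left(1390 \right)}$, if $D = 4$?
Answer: $-495264$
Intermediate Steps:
$f{\left(c \right)} = 16$ ($f{\left(c \right)} = 4^{2} = 16$)
$-495248 - f{\left(1390 \right)} = -495248 - 16 = -495264$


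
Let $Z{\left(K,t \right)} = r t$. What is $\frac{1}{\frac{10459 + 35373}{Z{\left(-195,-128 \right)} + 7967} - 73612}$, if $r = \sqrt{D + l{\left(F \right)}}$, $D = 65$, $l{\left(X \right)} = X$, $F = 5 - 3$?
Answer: $- \frac{1147802482597}{84485317137433188} - \frac{366656 \sqrt{67}}{21121329284358297} \approx -1.3586 \cdot 10^{-5}$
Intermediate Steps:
$F = 2$
$r = \sqrt{67}$ ($r = \sqrt{65 + 2} = \sqrt{67} \approx 8.1853$)
$Z{\left(K,t \right)} = t \sqrt{67}$ ($Z{\left(K,t \right)} = \sqrt{67} t = t \sqrt{67}$)
$\frac{1}{\frac{10459 + 35373}{Z{\left(-195,-128 \right)} + 7967} - 73612} = \frac{1}{\frac{10459 + 35373}{- 128 \sqrt{67} + 7967} - 73612} = \frac{1}{\frac{45832}{7967 - 128 \sqrt{67}} - 73612} = \frac{1}{-73612 + \frac{45832}{7967 - 128 \sqrt{67}}}$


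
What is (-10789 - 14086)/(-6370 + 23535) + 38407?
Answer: 131846256/3433 ≈ 38406.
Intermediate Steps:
(-10789 - 14086)/(-6370 + 23535) + 38407 = -24875/17165 + 38407 = -24875*1/17165 + 38407 = -4975/3433 + 38407 = 131846256/3433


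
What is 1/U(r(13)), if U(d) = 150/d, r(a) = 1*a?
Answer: 13/150 ≈ 0.086667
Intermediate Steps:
r(a) = a
1/U(r(13)) = 1/(150/13) = 13/150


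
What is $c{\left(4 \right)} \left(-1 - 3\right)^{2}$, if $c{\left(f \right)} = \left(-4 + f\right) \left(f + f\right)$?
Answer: $0$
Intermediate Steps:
$c{\left(f \right)} = 2 f \left(-4 + f\right)$ ($c{\left(f \right)} = \left(-4 + f\right) 2 f = 2 f \left(-4 + f\right)$)
$c{\left(4 \right)} \left(-1 - 3\right)^{2} = 2 \cdot 4 \left(-4 + 4\right) \left(-1 - 3\right)^{2} = 2 \cdot 4 \cdot 0 \left(-4\right)^{2} = 0 \cdot 16 = 0$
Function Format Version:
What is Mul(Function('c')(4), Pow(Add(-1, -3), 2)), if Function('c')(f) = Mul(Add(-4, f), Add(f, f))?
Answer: 0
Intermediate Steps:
Function('c')(f) = Mul(2, f, Add(-4, f)) (Function('c')(f) = Mul(Add(-4, f), Mul(2, f)) = Mul(2, f, Add(-4, f)))
Mul(Function('c')(4), Pow(Add(-1, -3), 2)) = Mul(Mul(2, 4, Add(-4, 4)), Pow(Add(-1, -3), 2)) = Mul(Mul(2, 4, 0), Pow(-4, 2)) = Mul(0, 16) = 0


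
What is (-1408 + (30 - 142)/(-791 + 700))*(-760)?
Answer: 13898880/13 ≈ 1.0691e+6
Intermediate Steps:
(-1408 + (30 - 142)/(-791 + 700))*(-760) = (-1408 - 112/(-91))*(-760) = (-1408 - 112*(-1/91))*(-760) = (-1408 + 16/13)*(-760) = -18288/13*(-760) = 13898880/13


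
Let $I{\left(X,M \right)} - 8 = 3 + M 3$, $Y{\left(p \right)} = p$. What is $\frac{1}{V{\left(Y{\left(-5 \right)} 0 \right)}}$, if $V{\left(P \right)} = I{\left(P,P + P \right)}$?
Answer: $\frac{1}{11} \approx 0.090909$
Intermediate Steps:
$I{\left(X,M \right)} = 11 + 3 M$ ($I{\left(X,M \right)} = 8 + \left(3 + M 3\right) = 8 + \left(3 + 3 M\right) = 11 + 3 M$)
$V{\left(P \right)} = 11 + 6 P$ ($V{\left(P \right)} = 11 + 3 \left(P + P\right) = 11 + 3 \cdot 2 P = 11 + 6 P$)
$\frac{1}{V{\left(Y{\left(-5 \right)} 0 \right)}} = \frac{1}{11 + 6 \left(\left(-5\right) 0\right)} = \frac{1}{11 + 6 \cdot 0} = \frac{1}{11 + 0} = \frac{1}{11}$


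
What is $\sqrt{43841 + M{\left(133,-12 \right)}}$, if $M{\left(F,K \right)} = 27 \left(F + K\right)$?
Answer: $2 \sqrt{11777} \approx 217.04$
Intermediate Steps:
$M{\left(F,K \right)} = 27 F + 27 K$
$\sqrt{43841 + M{\left(133,-12 \right)}} = \sqrt{43841 + \left(27 \cdot 133 + 27 \left(-12\right)\right)} = \sqrt{43841 + \left(3591 - 324\right)} = \sqrt{43841 + 3267} = \sqrt{47108} = 2 \sqrt{11777}$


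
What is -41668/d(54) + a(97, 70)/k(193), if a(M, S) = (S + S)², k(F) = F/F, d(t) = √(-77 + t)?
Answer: 19600 + 41668*I*√23/23 ≈ 19600.0 + 8688.4*I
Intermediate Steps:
k(F) = 1
a(M, S) = 4*S² (a(M, S) = (2*S)² = 4*S²)
-41668/d(54) + a(97, 70)/k(193) = -41668/√(-77 + 54) + (4*70²)/1 = -41668*(-I*√23/23) + (4*4900)*1 = -41668*(-I*√23/23) + 19600*1 = -(-41668)*I*√23/23 + 19600 = 41668*I*√23/23 + 19600 = 19600 + 41668*I*√23/23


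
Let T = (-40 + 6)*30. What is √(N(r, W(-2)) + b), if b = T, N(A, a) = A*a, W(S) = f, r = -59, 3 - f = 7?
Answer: 28*I ≈ 28.0*I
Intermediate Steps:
f = -4 (f = 3 - 1*7 = 3 - 7 = -4)
W(S) = -4
T = -1020 (T = -34*30 = -1020)
b = -1020
√(N(r, W(-2)) + b) = √(-59*(-4) - 1020) = √(236 - 1020) = √(-784) = 28*I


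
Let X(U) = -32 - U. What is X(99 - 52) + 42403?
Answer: 42324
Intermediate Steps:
X(99 - 52) + 42403 = (-32 - (99 - 52)) + 42403 = (-32 - 1*47) + 42403 = (-32 - 47) + 42403 = -79 + 42403 = 42324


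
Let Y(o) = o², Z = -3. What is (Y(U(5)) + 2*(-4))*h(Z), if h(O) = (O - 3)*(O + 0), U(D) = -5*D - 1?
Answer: 12024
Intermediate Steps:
U(D) = -1 - 5*D
h(O) = O*(-3 + O) (h(O) = (-3 + O)*O = O*(-3 + O))
(Y(U(5)) + 2*(-4))*h(Z) = ((-1 - 5*5)² + 2*(-4))*(-3*(-3 - 3)) = ((-1 - 25)² - 8)*(-3*(-6)) = ((-26)² - 8)*18 = (676 - 8)*18 = 668*18 = 12024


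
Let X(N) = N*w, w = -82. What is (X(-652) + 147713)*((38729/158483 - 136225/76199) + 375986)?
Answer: 913440312804135362166/12076246117 ≈ 7.5639e+10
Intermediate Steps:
X(N) = -82*N (X(N) = N*(-82) = -82*N)
(X(-652) + 147713)*((38729/158483 - 136225/76199) + 375986) = (-82*(-652) + 147713)*((38729/158483 - 136225/76199) + 375986) = (53464 + 147713)*((38729*(1/158483) - 136225*1/76199) + 375986) = 201177*((38729/158483 - 136225/76199) + 375986) = 201177*(-18638235604/12076246117 + 375986) = 201177*(4540480834310758/12076246117) = 913440312804135362166/12076246117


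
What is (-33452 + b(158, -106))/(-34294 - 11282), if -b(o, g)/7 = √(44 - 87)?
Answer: 8363/11394 + 7*I*√43/45576 ≈ 0.73398 + 0.0010072*I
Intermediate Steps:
b(o, g) = -7*I*√43 (b(o, g) = -7*√(44 - 87) = -7*I*√43)
(-33452 + b(158, -106))/(-34294 - 11282) = (-33452 - 7*I*√43)/(-34294 - 11282) = (-33452 - 7*I*√43)/(-45576) = (-33452 - 7*I*√43)*(-1/45576) = 8363/11394 + 7*I*√43/45576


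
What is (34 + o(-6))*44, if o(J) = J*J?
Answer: 3080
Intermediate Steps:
o(J) = J²
(34 + o(-6))*44 = (34 + (-6)²)*44 = (34 + 36)*44 = 70*44 = 3080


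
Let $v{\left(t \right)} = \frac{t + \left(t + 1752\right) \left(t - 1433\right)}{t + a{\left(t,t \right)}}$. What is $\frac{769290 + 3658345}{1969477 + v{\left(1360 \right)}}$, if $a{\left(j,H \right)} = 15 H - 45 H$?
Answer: $\frac{21828240550}{9709549837} \approx 2.2481$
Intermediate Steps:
$a{\left(j,H \right)} = - 30 H$
$v{\left(t \right)} = - \frac{t + \left(-1433 + t\right) \left(1752 + t\right)}{29 t}$ ($v{\left(t \right)} = \frac{t + \left(t + 1752\right) \left(t - 1433\right)}{t - 30 t} = \frac{t + \left(1752 + t\right) \left(-1433 + t\right)}{\left(-29\right) t} = \left(t + \left(-1433 + t\right) \left(1752 + t\right)\right) \left(- \frac{1}{29 t}\right) = - \frac{t + \left(-1433 + t\right) \left(1752 + t\right)}{29 t}$)
$\frac{769290 + 3658345}{1969477 + v{\left(1360 \right)}} = \frac{769290 + 3658345}{1969477 + \frac{2510616 - 1360^{2} - 435200}{29 \cdot 1360}} = \frac{4427635}{1969477 + \frac{1}{29} \cdot \frac{1}{1360} \left(2510616 - 1849600 - 435200\right)} = \frac{4427635}{1969477 + \frac{1}{29} \cdot \frac{1}{1360} \cdot 225816} = \frac{4427635}{1969477 + \frac{28227}{4930}} = \frac{4427635}{\frac{9709549837}{4930}} = 4427635 \cdot \frac{4930}{9709549837} = \frac{21828240550}{9709549837}$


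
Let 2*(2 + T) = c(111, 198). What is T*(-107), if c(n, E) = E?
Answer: -10379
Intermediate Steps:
T = 97 (T = -2 + (½)*198 = -2 + 99 = 97)
T*(-107) = 97*(-107) = -10379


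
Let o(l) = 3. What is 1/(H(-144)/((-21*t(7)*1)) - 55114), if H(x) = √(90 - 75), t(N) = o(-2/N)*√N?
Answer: -510410754/28130778295951 + 21*√105/28130778295951 ≈ -1.8144e-5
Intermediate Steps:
t(N) = 3*√N
H(x) = √15
1/(H(-144)/((-21*t(7)*1)) - 55114) = 1/(√15/((-63*√7*1)) - 55114) = 1/(√15/((-63*√7)) - 55114) = 1/(√15*(-√7/441) - 55114) = 1/(-√105/441 - 55114) = 1/(-55114 - √105/441)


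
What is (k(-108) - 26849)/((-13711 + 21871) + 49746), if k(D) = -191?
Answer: -13520/28953 ≈ -0.46696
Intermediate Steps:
(k(-108) - 26849)/((-13711 + 21871) + 49746) = (-191 - 26849)/((-13711 + 21871) + 49746) = -27040/(8160 + 49746) = -27040/57906 = -27040*1/57906 = -13520/28953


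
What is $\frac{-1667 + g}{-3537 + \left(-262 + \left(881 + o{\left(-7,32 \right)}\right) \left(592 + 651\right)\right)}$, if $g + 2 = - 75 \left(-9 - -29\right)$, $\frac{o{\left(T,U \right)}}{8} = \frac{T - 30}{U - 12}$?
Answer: $- \frac{15845}{5364438} \approx -0.0029537$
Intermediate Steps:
$o{\left(T,U \right)} = \frac{8 \left(-30 + T\right)}{-12 + U}$ ($o{\left(T,U \right)} = 8 \frac{T - 30}{U - 12} = 8 \frac{-30 + T}{-12 + U} = \frac{8 \left(-30 + T\right)}{-12 + U}$)
$g = -1502$ ($g = -2 - 75 \left(-9 - -29\right) = -2 - 75 \left(-9 + 29\right) = -2 - 1500 = -1502$)
$\frac{-1667 + g}{-3537 + \left(-262 + \left(881 + o{\left(-7,32 \right)}\right) \left(592 + 651\right)\right)} = \frac{-1667 - 1502}{-3537 - \left(262 - \left(881 + \frac{8 \left(-30 - 7\right)}{-12 + 32}\right) \left(592 + 651\right)\right)} = - \frac{3169}{-3537 - \left(262 - \left(881 + 8 \cdot \frac{1}{20} \left(-37\right)\right) 1243\right)} = - \frac{3169}{-3537 - \left(262 - \left(881 - \frac{74}{5}\right) 1243\right)} = - \frac{3169}{-3537 + \left(-262 + \frac{4331}{5} \cdot 1243\right)} = - \frac{3169}{-3537 + \left(-262 + \frac{5383433}{5}\right)} = - \frac{3169}{-3537 + \frac{5382123}{5}} = - \frac{3169}{\frac{5364438}{5}} = \left(-3169\right) \frac{5}{5364438} = - \frac{15845}{5364438}$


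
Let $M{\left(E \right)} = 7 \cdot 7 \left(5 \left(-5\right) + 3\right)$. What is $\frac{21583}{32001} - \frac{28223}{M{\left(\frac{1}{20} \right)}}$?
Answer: $\frac{926430697}{34497078} \approx 26.855$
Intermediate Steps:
$M{\left(E \right)} = -1078$ ($M{\left(E \right)} = 49 \left(-25 + 3\right) = 49 \left(-22\right) = -1078$)
$\frac{21583}{32001} - \frac{28223}{M{\left(\frac{1}{20} \right)}} = \frac{21583}{32001} - \frac{28223}{-1078} = 21583 \cdot \frac{1}{32001} - - \frac{28223}{1078} = \frac{21583}{32001} + \frac{28223}{1078} = \frac{926430697}{34497078}$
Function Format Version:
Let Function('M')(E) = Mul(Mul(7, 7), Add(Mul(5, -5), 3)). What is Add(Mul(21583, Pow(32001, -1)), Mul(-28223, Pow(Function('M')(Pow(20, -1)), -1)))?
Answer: Rational(926430697, 34497078) ≈ 26.855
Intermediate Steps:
Function('M')(E) = -1078 (Function('M')(E) = Mul(49, Add(-25, 3)) = Mul(49, -22) = -1078)
Add(Mul(21583, Pow(32001, -1)), Mul(-28223, Pow(Function('M')(Pow(20, -1)), -1))) = Add(Mul(21583, Pow(32001, -1)), Mul(-28223, Pow(-1078, -1))) = Add(Mul(21583, Rational(1, 32001)), Mul(-28223, Rational(-1, 1078))) = Add(Rational(21583, 32001), Rational(28223, 1078)) = Rational(926430697, 34497078)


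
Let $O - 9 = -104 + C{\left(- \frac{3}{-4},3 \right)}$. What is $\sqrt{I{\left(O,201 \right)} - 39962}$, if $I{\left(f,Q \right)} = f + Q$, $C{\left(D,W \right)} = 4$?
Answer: $18 i \sqrt{123} \approx 199.63 i$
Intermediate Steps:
$O = -91$ ($O = 9 + \left(-104 + 4\right) = 9 - 100 = -91$)
$I{\left(f,Q \right)} = Q + f$
$\sqrt{I{\left(O,201 \right)} - 39962} = \sqrt{\left(201 - 91\right) - 39962} = \sqrt{110 - 39962} = \sqrt{-39852} = 18 i \sqrt{123}$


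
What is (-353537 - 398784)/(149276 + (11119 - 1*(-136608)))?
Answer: -752321/297003 ≈ -2.5330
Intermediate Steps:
(-353537 - 398784)/(149276 + (11119 - 1*(-136608))) = -752321/(149276 + (11119 + 136608)) = -752321/(149276 + 147727) = -752321/297003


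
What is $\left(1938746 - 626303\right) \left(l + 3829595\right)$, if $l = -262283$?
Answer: $4681893663216$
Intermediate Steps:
$\left(1938746 - 626303\right) \left(l + 3829595\right) = \left(1938746 - 626303\right) \left(-262283 + 3829595\right) = 1312443 \cdot 3567312 = 4681893663216$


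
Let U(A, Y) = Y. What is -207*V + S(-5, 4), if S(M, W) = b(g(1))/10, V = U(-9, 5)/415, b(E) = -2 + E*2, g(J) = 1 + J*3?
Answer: -786/415 ≈ -1.8940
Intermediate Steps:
g(J) = 1 + 3*J
b(E) = -2 + 2*E
V = 1/83 (V = 5/415 = 5*(1/415) = 1/83 ≈ 0.012048)
S(M, W) = ⅗ (S(M, W) = (-2 + 2*(1 + 3*1))/10 = (-2 + 2*(1 + 3))*(⅒) = (-2 + 2*4)*(⅒) = (-2 + 8)*(⅒) = 6*(⅒) = ⅗)
-207*V + S(-5, 4) = -207*1/83 + ⅗ = -207/83 + ⅗ = -786/415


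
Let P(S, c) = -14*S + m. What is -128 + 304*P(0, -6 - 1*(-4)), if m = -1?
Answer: -432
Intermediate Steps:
P(S, c) = -1 - 14*S (P(S, c) = -14*S - 1 = -1 - 14*S)
-128 + 304*P(0, -6 - 1*(-4)) = -128 + 304*(-1 - 14*0) = -128 + 304*(-1 + 0) = -128 + 304*(-1) = -128 - 304 = -432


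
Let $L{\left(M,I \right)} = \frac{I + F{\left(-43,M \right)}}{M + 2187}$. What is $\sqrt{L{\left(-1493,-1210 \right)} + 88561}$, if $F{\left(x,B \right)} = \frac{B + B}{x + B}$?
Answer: $\frac{5 \sqrt{3930930653658}}{33312} \approx 297.59$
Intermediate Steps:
$F{\left(x,B \right)} = \frac{2 B}{B + x}$
$L{\left(M,I \right)} = \frac{I + \frac{2 M}{-43 + M}}{2187 + M}$ ($L{\left(M,I \right)} = \frac{I + \frac{2 M}{M - 43}}{M + 2187} = \frac{I + \frac{2 M}{-43 + M}}{2187 + M}$)
$\sqrt{L{\left(-1493,-1210 \right)} + 88561} = \sqrt{\frac{2 \left(-1493\right) - 1210 \left(-43 - 1493\right)}{\left(-43 - 1493\right) \left(2187 - 1493\right)} + 88561} = \sqrt{\frac{-2986 - -1858560}{\left(-1536\right) 694} + 88561} = \sqrt{\left(- \frac{1}{1536}\right) \frac{1}{694} \left(-2986 + 1858560\right) + 88561} = \sqrt{\left(- \frac{1}{1536}\right) \frac{1}{694} \cdot 1855574 + 88561} = \sqrt{- \frac{927787}{532992} + 88561} = \sqrt{\frac{47201376725}{532992}} = \frac{5 \sqrt{3930930653658}}{33312}$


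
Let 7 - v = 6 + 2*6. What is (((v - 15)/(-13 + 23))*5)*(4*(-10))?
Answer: 520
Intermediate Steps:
v = -11 (v = 7 - (6 + 2*6) = 7 - (6 + 12) = 7 - 1*18 = 7 - 18 = -11)
(((v - 15)/(-13 + 23))*5)*(4*(-10)) = (((-11 - 15)/(-13 + 23))*5)*(4*(-10)) = (-26/10*5)*(-40) = (-26*⅒*5)*(-40) = -13/5*5*(-40) = -13*(-40) = 520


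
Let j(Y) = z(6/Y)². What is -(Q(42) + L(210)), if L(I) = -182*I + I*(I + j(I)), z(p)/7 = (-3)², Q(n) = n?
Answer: -839412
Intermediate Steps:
z(p) = 63 (z(p) = 7*(-3)² = 7*9 = 63)
j(Y) = 3969 (j(Y) = 63² = 3969)
L(I) = -182*I + I*(3969 + I) (L(I) = -182*I + I*(I + 3969) = -182*I + I*(3969 + I))
-(Q(42) + L(210)) = -(42 + 210*(3787 + 210)) = -(42 + 210*3997) = -(42 + 839370) = -1*839412 = -839412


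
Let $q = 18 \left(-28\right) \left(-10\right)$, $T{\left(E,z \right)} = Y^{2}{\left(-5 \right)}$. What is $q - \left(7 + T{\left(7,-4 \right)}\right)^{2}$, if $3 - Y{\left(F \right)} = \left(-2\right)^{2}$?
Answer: $4976$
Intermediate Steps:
$Y{\left(F \right)} = -1$ ($Y{\left(F \right)} = 3 - \left(-2\right)^{2} = 3 - 4 = -1$)
$T{\left(E,z \right)} = 1$ ($T{\left(E,z \right)} = \left(-1\right)^{2} = 1$)
$q = 5040$ ($q = \left(-504\right) \left(-10\right) = 5040$)
$q - \left(7 + T{\left(7,-4 \right)}\right)^{2} = 5040 - \left(7 + 1\right)^{2} = 5040 - 8^{2} = 5040 - 64 = 4976$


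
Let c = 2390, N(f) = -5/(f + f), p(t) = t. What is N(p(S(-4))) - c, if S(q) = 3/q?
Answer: -7160/3 ≈ -2386.7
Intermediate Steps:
N(f) = -5/(2*f)
N(p(S(-4))) - c = -5/(2*(3/(-4))) - 1*2390 = -5/(2*(3*(-¼))) - 2390 = -5/(2*(-¾)) - 2390 = -5/2*(-4/3) - 2390 = 10/3 - 2390 = -7160/3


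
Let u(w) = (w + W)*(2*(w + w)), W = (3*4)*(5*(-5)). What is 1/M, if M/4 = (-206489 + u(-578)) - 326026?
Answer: 1/5989684 ≈ 1.6695e-7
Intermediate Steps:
W = -300 (W = 12*(-25) = -300)
u(w) = 4*w*(-300 + w) (u(w) = (w - 300)*(2*(w + w)) = (-300 + w)*(2*(2*w)) = (-300 + w)*(4*w) = 4*w*(-300 + w))
M = 5989684 (M = 4*((-206489 + 4*(-578)*(-300 - 578)) - 326026) = 4*((-206489 + 4*(-578)*(-878)) - 326026) = 4*((-206489 + 2029936) - 326026) = 4*(1823447 - 326026) = 4*1497421 = 5989684)
1/M = 1/5989684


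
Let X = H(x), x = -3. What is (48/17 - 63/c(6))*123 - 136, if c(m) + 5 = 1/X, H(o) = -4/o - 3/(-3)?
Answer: 1037075/544 ≈ 1906.4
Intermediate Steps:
H(o) = 1 - 4/o (H(o) = -4/o - 3*(-1/3) = -4/o + 1 = 1 - 4/o)
X = 7/3 (X = (-4 - 3)/(-3) = -1/3*(-7) = 7/3 ≈ 2.3333)
c(m) = -32/7 (c(m) = -5 + 1/(7/3) = -5 + 3/7 = -32/7)
(48/17 - 63/c(6))*123 - 136 = (48/17 - 63/(-32/7))*123 - 136 = (48*(1/17) - 63*(-7/32))*123 - 136 = (48/17 + 441/32)*123 - 136 = (9033/544)*123 - 136 = 1111059/544 - 136 = 1037075/544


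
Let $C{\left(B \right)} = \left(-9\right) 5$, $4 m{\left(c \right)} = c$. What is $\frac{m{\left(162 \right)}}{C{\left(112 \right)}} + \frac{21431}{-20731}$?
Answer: $- \frac{400889}{207310} \approx -1.9338$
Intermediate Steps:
$m{\left(c \right)} = \frac{c}{4}$
$C{\left(B \right)} = -45$
$\frac{m{\left(162 \right)}}{C{\left(112 \right)}} + \frac{21431}{-20731} = \frac{\frac{1}{4} \cdot 162}{-45} + \frac{21431}{-20731} = \frac{81}{2} \left(- \frac{1}{45}\right) + 21431 \left(- \frac{1}{20731}\right) = - \frac{9}{10} - \frac{21431}{20731} = - \frac{400889}{207310}$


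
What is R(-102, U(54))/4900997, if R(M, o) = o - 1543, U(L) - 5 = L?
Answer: -1484/4900997 ≈ -0.00030280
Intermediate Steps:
U(L) = 5 + L
R(M, o) = -1543 + o
R(-102, U(54))/4900997 = (-1543 + (5 + 54))/4900997 = (-1543 + 59)*(1/4900997) = -1484*1/4900997 = -1484/4900997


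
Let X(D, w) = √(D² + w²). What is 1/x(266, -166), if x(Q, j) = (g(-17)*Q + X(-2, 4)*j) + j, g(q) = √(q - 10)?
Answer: -1/(166 + 332*√5 - 798*I*√3) ≈ -0.00033206 - 0.00050526*I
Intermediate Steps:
g(q) = √(-10 + q)
x(Q, j) = j + 2*j*√5 + 3*I*Q*√3 (x(Q, j) = (√(-10 - 17)*Q + √((-2)² + 4²)*j) + j = (√(-27)*Q + √(4 + 16)*j) + j = ((3*I*√3)*Q + √20*j) + j = (3*I*Q*√3 + (2*√5)*j) + j = (3*I*Q*√3 + 2*j*√5) + j = (2*j*√5 + 3*I*Q*√3) + j = j + 2*j*√5 + 3*I*Q*√3)
1/x(266, -166) = 1/(-166 + 2*(-166)*√5 + 3*I*266*√3) = 1/(-166 - 332*√5 + 798*I*√3)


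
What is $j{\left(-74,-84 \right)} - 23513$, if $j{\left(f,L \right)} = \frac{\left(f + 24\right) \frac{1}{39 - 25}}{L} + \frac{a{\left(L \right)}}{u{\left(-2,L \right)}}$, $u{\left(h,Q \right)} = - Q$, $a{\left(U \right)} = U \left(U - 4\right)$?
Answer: $- \frac{13773875}{588} \approx -23425.0$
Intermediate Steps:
$a{\left(U \right)} = U \left(-4 + U\right)$
$j{\left(f,L \right)} = 4 - L + \frac{\frac{12}{7} + \frac{f}{14}}{L}$ ($j{\left(f,L \right)} = \frac{\left(f + 24\right) \frac{1}{39 - 25}}{L} + \frac{L \left(-4 + L\right)}{\left(-1\right) L} = \frac{\left(24 + f\right) \frac{1}{14}}{L} + L \left(-4 + L\right) \left(- \frac{1}{L}\right) = \frac{\left(24 + f\right) \frac{1}{14}}{L} - \left(-4 + L\right) = \frac{\frac{12}{7} + \frac{f}{14}}{L} - \left(-4 + L\right) = 4 - L + \frac{\frac{12}{7} + \frac{f}{14}}{L}$)
$j{\left(-74,-84 \right)} - 23513 = \frac{24 - 74 + 14 \left(-84\right) \left(4 - -84\right)}{14 \left(-84\right)} - 23513 = \frac{1}{14} \left(- \frac{1}{84}\right) \left(24 - 74 + 14 \left(-84\right) \left(4 + 84\right)\right) - 23513 = \frac{1}{14} \left(- \frac{1}{84}\right) \left(24 - 74 + 14 \left(-84\right) 88\right) - 23513 = \frac{1}{14} \left(- \frac{1}{84}\right) \left(24 - 74 - 103488\right) - 23513 = \frac{1}{14} \left(- \frac{1}{84}\right) \left(-103538\right) - 23513 = \frac{51769}{588} - 23513 = - \frac{13773875}{588}$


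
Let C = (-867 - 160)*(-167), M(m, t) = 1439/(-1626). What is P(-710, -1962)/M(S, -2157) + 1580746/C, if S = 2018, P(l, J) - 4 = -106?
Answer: 30719804162/246801451 ≈ 124.47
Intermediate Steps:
P(l, J) = -102 (P(l, J) = 4 - 106 = -102)
M(m, t) = -1439/1626 (M(m, t) = 1439*(-1/1626) = -1439/1626)
C = 171509 (C = -1027*(-167) = 171509)
P(-710, -1962)/M(S, -2157) + 1580746/C = -102/(-1439/1626) + 1580746/171509 = -102*(-1626/1439) + 1580746*(1/171509) = 165852/1439 + 1580746/171509 = 30719804162/246801451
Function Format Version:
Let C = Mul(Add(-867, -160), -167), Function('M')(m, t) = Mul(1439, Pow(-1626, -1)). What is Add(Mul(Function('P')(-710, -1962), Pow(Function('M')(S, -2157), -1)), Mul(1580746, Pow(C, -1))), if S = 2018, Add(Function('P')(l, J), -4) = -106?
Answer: Rational(30719804162, 246801451) ≈ 124.47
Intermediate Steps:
Function('P')(l, J) = -102 (Function('P')(l, J) = Add(4, -106) = -102)
Function('M')(m, t) = Rational(-1439, 1626) (Function('M')(m, t) = Mul(1439, Rational(-1, 1626)) = Rational(-1439, 1626))
C = 171509 (C = Mul(-1027, -167) = 171509)
Add(Mul(Function('P')(-710, -1962), Pow(Function('M')(S, -2157), -1)), Mul(1580746, Pow(C, -1))) = Add(Mul(-102, Pow(Rational(-1439, 1626), -1)), Mul(1580746, Pow(171509, -1))) = Add(Mul(-102, Rational(-1626, 1439)), Mul(1580746, Rational(1, 171509))) = Add(Rational(165852, 1439), Rational(1580746, 171509)) = Rational(30719804162, 246801451)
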